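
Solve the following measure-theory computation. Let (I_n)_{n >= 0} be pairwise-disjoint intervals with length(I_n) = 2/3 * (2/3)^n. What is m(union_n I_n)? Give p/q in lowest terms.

By countable additivity of the Lebesgue measure on pairwise disjoint measurable sets,
  m(union_{n >= 0} I_n) = sum_{n >= 0} m(I_n) = sum_{n >= 0} a * r^n,
  with a = 2/3 and r = 2/3.
Since 0 < r = 2/3 < 1, the geometric series converges:
  sum_{n >= 0} a * r^n = a / (1 - r).
  = 2/3 / (1 - 2/3)
  = 2/3 / (1/3)
  = 2.

2


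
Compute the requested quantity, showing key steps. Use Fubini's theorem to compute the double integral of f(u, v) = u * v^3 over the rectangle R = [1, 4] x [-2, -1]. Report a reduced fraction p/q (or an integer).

f(u, v) is a tensor product of a function of u and a function of v, and both factors are bounded continuous (hence Lebesgue integrable) on the rectangle, so Fubini's theorem applies:
  integral_R f d(m x m) = (integral_a1^b1 u du) * (integral_a2^b2 v^3 dv).
Inner integral in u: integral_{1}^{4} u du = (4^2 - 1^2)/2
  = 15/2.
Inner integral in v: integral_{-2}^{-1} v^3 dv = ((-1)^4 - (-2)^4)/4
  = -15/4.
Product: (15/2) * (-15/4) = -225/8.

-225/8


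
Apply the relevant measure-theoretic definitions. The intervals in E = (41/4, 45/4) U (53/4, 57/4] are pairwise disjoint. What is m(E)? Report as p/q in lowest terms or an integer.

For pairwise disjoint intervals, m(union_i I_i) = sum_i m(I_i),
and m is invariant under swapping open/closed endpoints (single points have measure 0).
So m(E) = sum_i (b_i - a_i).
  I_1 has length 45/4 - 41/4 = 1.
  I_2 has length 57/4 - 53/4 = 1.
Summing:
  m(E) = 1 + 1 = 2.

2


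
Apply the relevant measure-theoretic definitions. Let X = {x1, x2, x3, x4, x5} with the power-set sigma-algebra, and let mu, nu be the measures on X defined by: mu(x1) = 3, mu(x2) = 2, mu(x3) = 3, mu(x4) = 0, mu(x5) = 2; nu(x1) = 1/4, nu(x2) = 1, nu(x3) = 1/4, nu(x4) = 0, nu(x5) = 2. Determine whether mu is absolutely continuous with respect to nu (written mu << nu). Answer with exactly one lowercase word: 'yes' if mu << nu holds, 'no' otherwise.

mu << nu means: every nu-null measurable set is also mu-null; equivalently, for every atom x, if nu({x}) = 0 then mu({x}) = 0.
Checking each atom:
  x1: nu = 1/4 > 0 -> no constraint.
  x2: nu = 1 > 0 -> no constraint.
  x3: nu = 1/4 > 0 -> no constraint.
  x4: nu = 0, mu = 0 -> consistent with mu << nu.
  x5: nu = 2 > 0 -> no constraint.
No atom violates the condition. Therefore mu << nu.

yes


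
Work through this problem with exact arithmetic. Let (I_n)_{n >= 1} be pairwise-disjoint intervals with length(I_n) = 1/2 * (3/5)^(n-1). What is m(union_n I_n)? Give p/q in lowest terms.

By countable additivity of the Lebesgue measure on pairwise disjoint measurable sets,
  m(union_{n >= 1} I_n) = sum_{n >= 1} m(I_n) = sum_{n >= 1} a * r^(n-1),
  with a = 1/2 and r = 3/5.
Since 0 < r = 3/5 < 1, the geometric series converges:
  sum_{n >= 1} a * r^(n-1) = a / (1 - r).
  = 1/2 / (1 - 3/5)
  = 1/2 / (2/5)
  = 5/4.

5/4


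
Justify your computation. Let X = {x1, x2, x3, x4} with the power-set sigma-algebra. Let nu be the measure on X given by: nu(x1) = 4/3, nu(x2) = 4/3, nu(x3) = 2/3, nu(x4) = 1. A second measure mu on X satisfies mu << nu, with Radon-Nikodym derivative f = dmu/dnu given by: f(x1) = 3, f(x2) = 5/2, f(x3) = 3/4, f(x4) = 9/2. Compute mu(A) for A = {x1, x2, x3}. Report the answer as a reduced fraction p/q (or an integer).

By the defining property of the Radon-Nikodym derivative, for every measurable set A,
  mu(A) = integral_A f dnu.
Since nu is a discrete measure concentrated on the atoms of X, the integral over A reduces to the sum
  mu(A) = sum_{x in A} f(x) * nu({x}).
Computing each term:
  x1: f(x1) * nu(x1) = 3 * 4/3 = 4.
  x2: f(x2) * nu(x2) = 5/2 * 4/3 = 10/3.
  x3: f(x3) * nu(x3) = 3/4 * 2/3 = 1/2.
Summing: mu(A) = 4 + 10/3 + 1/2 = 47/6.

47/6


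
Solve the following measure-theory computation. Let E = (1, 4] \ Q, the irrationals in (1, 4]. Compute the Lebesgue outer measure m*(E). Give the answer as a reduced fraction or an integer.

The interval I = (1, 4] has m(I) = 4 - 1 = 3 (endpoints are measure-zero, so open/closed/half-open agree). Write I = (I cap Q) u (I \ Q). The rationals in I are countable, so m*(I cap Q) = 0 (cover each rational by intervals whose total length is arbitrarily small). By countable subadditivity m*(I) <= m*(I cap Q) + m*(I \ Q), hence m*(I \ Q) >= m(I) = 3. The reverse inequality m*(I \ Q) <= m*(I) = 3 is trivial since (I \ Q) is a subset of I. Therefore m*(I \ Q) = 3.

3


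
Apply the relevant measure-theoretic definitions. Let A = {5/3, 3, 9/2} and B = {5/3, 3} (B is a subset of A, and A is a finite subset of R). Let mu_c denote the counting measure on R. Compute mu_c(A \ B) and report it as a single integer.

Counting measure assigns mu_c(E) = |E| (number of elements) when E is finite. For B subset A, A \ B is the set of elements of A not in B, so |A \ B| = |A| - |B|.
|A| = 3, |B| = 2, so mu_c(A \ B) = 3 - 2 = 1.

1


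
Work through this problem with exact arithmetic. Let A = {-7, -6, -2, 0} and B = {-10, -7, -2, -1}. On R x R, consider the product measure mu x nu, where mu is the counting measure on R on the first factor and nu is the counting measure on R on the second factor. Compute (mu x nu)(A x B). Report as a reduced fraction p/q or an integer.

For a measurable rectangle A x B, the product measure satisfies
  (mu x nu)(A x B) = mu(A) * nu(B).
  mu(A) = 4.
  nu(B) = 4.
  (mu x nu)(A x B) = 4 * 4 = 16.

16


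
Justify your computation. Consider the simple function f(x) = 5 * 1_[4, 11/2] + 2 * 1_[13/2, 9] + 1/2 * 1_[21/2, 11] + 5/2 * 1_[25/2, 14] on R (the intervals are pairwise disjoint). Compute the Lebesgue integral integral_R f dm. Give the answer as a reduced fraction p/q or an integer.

For a simple function f = sum_i c_i * 1_{A_i} with disjoint A_i,
  integral f dm = sum_i c_i * m(A_i).
Lengths of the A_i:
  m(A_1) = 11/2 - 4 = 3/2.
  m(A_2) = 9 - 13/2 = 5/2.
  m(A_3) = 11 - 21/2 = 1/2.
  m(A_4) = 14 - 25/2 = 3/2.
Contributions c_i * m(A_i):
  (5) * (3/2) = 15/2.
  (2) * (5/2) = 5.
  (1/2) * (1/2) = 1/4.
  (5/2) * (3/2) = 15/4.
Total: 15/2 + 5 + 1/4 + 15/4 = 33/2.

33/2


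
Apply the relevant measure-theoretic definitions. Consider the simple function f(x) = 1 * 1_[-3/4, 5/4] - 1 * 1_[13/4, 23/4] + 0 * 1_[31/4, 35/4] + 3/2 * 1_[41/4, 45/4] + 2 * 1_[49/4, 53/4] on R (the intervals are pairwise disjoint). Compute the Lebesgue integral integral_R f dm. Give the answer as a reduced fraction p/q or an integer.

For a simple function f = sum_i c_i * 1_{A_i} with disjoint A_i,
  integral f dm = sum_i c_i * m(A_i).
Lengths of the A_i:
  m(A_1) = 5/4 - (-3/4) = 2.
  m(A_2) = 23/4 - 13/4 = 5/2.
  m(A_3) = 35/4 - 31/4 = 1.
  m(A_4) = 45/4 - 41/4 = 1.
  m(A_5) = 53/4 - 49/4 = 1.
Contributions c_i * m(A_i):
  (1) * (2) = 2.
  (-1) * (5/2) = -5/2.
  (0) * (1) = 0.
  (3/2) * (1) = 3/2.
  (2) * (1) = 2.
Total: 2 - 5/2 + 0 + 3/2 + 2 = 3.

3


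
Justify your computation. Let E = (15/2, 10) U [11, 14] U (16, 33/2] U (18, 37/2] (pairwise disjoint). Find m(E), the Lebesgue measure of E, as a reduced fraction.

For pairwise disjoint intervals, m(union_i I_i) = sum_i m(I_i),
and m is invariant under swapping open/closed endpoints (single points have measure 0).
So m(E) = sum_i (b_i - a_i).
  I_1 has length 10 - 15/2 = 5/2.
  I_2 has length 14 - 11 = 3.
  I_3 has length 33/2 - 16 = 1/2.
  I_4 has length 37/2 - 18 = 1/2.
Summing:
  m(E) = 5/2 + 3 + 1/2 + 1/2 = 13/2.

13/2


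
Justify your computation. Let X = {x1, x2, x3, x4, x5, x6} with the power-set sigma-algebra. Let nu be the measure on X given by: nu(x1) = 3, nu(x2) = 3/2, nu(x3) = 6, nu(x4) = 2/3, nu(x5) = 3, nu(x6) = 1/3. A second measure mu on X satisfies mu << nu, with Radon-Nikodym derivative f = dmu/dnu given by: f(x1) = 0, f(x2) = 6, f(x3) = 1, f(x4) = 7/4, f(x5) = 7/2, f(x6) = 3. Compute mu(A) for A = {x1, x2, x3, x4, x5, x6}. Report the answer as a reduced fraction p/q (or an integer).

By the defining property of the Radon-Nikodym derivative, for every measurable set A,
  mu(A) = integral_A f dnu.
Since nu is a discrete measure concentrated on the atoms of X, the integral over A reduces to the sum
  mu(A) = sum_{x in A} f(x) * nu({x}).
Computing each term:
  x1: f(x1) * nu(x1) = 0 * 3 = 0.
  x2: f(x2) * nu(x2) = 6 * 3/2 = 9.
  x3: f(x3) * nu(x3) = 1 * 6 = 6.
  x4: f(x4) * nu(x4) = 7/4 * 2/3 = 7/6.
  x5: f(x5) * nu(x5) = 7/2 * 3 = 21/2.
  x6: f(x6) * nu(x6) = 3 * 1/3 = 1.
Summing: mu(A) = 0 + 9 + 6 + 7/6 + 21/2 + 1 = 83/3.

83/3


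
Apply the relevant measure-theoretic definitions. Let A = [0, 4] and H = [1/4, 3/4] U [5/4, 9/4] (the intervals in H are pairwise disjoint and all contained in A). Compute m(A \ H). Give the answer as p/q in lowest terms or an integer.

The ambient interval has length m(A) = 4 - 0 = 4.
Since the holes are disjoint and sit inside A, by finite additivity
  m(H) = sum_i (b_i - a_i), and m(A \ H) = m(A) - m(H).
Computing the hole measures:
  m(H_1) = 3/4 - 1/4 = 1/2.
  m(H_2) = 9/4 - 5/4 = 1.
Summed: m(H) = 1/2 + 1 = 3/2.
So m(A \ H) = 4 - 3/2 = 5/2.

5/2


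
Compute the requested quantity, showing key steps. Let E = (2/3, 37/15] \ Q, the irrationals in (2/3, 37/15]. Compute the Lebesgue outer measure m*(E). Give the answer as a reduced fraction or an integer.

The interval I = (2/3, 37/15] has m(I) = 37/15 - 2/3 = 9/5 (endpoints are measure-zero, so open/closed/half-open agree). Write I = (I cap Q) u (I \ Q). The rationals in I are countable, so m*(I cap Q) = 0 (cover each rational by intervals whose total length is arbitrarily small). By countable subadditivity m*(I) <= m*(I cap Q) + m*(I \ Q), hence m*(I \ Q) >= m(I) = 9/5. The reverse inequality m*(I \ Q) <= m*(I) = 9/5 is trivial since (I \ Q) is a subset of I. Therefore m*(I \ Q) = 9/5.

9/5


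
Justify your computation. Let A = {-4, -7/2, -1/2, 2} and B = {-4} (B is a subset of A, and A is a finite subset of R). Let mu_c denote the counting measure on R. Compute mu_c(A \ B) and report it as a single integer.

Counting measure assigns mu_c(E) = |E| (number of elements) when E is finite. For B subset A, A \ B is the set of elements of A not in B, so |A \ B| = |A| - |B|.
|A| = 4, |B| = 1, so mu_c(A \ B) = 4 - 1 = 3.

3


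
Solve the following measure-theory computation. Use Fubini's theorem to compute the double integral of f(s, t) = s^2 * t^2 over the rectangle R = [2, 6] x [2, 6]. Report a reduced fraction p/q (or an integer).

f(s, t) is a tensor product of a function of s and a function of t, and both factors are bounded continuous (hence Lebesgue integrable) on the rectangle, so Fubini's theorem applies:
  integral_R f d(m x m) = (integral_a1^b1 s^2 ds) * (integral_a2^b2 t^2 dt).
Inner integral in s: integral_{2}^{6} s^2 ds = (6^3 - 2^3)/3
  = 208/3.
Inner integral in t: integral_{2}^{6} t^2 dt = (6^3 - 2^3)/3
  = 208/3.
Product: (208/3) * (208/3) = 43264/9.

43264/9


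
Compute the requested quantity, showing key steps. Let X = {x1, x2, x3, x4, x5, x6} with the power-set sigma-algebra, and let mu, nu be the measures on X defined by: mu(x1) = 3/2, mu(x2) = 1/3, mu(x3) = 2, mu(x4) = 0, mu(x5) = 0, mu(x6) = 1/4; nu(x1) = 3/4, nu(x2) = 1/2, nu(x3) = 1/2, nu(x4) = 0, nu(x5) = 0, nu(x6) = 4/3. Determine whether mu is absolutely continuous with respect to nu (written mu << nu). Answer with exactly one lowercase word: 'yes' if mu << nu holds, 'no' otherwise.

mu << nu means: every nu-null measurable set is also mu-null; equivalently, for every atom x, if nu({x}) = 0 then mu({x}) = 0.
Checking each atom:
  x1: nu = 3/4 > 0 -> no constraint.
  x2: nu = 1/2 > 0 -> no constraint.
  x3: nu = 1/2 > 0 -> no constraint.
  x4: nu = 0, mu = 0 -> consistent with mu << nu.
  x5: nu = 0, mu = 0 -> consistent with mu << nu.
  x6: nu = 4/3 > 0 -> no constraint.
No atom violates the condition. Therefore mu << nu.

yes


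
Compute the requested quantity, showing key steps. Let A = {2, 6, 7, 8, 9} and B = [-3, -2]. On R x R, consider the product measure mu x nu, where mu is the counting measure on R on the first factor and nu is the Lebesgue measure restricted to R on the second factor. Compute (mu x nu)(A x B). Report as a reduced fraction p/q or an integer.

For a measurable rectangle A x B, the product measure satisfies
  (mu x nu)(A x B) = mu(A) * nu(B).
  mu(A) = 5.
  nu(B) = 1.
  (mu x nu)(A x B) = 5 * 1 = 5.

5


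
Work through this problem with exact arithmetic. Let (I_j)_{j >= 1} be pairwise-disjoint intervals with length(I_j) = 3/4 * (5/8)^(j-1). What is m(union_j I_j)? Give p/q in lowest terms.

By countable additivity of the Lebesgue measure on pairwise disjoint measurable sets,
  m(union_{j >= 1} I_j) = sum_{j >= 1} m(I_j) = sum_{j >= 1} a * r^(j-1),
  with a = 3/4 and r = 5/8.
Since 0 < r = 5/8 < 1, the geometric series converges:
  sum_{j >= 1} a * r^(j-1) = a / (1 - r).
  = 3/4 / (1 - 5/8)
  = 3/4 / (3/8)
  = 2.

2


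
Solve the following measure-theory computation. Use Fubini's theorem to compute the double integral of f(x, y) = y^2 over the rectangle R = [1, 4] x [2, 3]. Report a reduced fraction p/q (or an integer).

f(x, y) is a tensor product of a function of x and a function of y, and both factors are bounded continuous (hence Lebesgue integrable) on the rectangle, so Fubini's theorem applies:
  integral_R f d(m x m) = (integral_a1^b1 1 dx) * (integral_a2^b2 y^2 dy).
Inner integral in x: integral_{1}^{4} 1 dx = (4^1 - 1^1)/1
  = 3.
Inner integral in y: integral_{2}^{3} y^2 dy = (3^3 - 2^3)/3
  = 19/3.
Product: (3) * (19/3) = 19.

19


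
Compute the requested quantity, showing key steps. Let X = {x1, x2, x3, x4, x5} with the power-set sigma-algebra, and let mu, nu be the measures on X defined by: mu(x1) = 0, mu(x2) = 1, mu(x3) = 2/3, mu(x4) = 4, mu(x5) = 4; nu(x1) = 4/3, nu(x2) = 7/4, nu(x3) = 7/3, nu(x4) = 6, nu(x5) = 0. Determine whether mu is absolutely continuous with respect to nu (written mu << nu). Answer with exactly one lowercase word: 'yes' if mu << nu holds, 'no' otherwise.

mu << nu means: every nu-null measurable set is also mu-null; equivalently, for every atom x, if nu({x}) = 0 then mu({x}) = 0.
Checking each atom:
  x1: nu = 4/3 > 0 -> no constraint.
  x2: nu = 7/4 > 0 -> no constraint.
  x3: nu = 7/3 > 0 -> no constraint.
  x4: nu = 6 > 0 -> no constraint.
  x5: nu = 0, mu = 4 > 0 -> violates mu << nu.
The atom(s) x5 violate the condition (nu = 0 but mu > 0). Therefore mu is NOT absolutely continuous w.r.t. nu.

no


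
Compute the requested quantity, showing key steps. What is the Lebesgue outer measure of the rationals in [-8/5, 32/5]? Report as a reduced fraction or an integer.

Q cap [-8/5, 32/5] is countable; list its elements as q_1, q_2, ... . Fix eps > 0 and cover the k-th point by an interval of length eps * 2^(-k). The cover has total length eps * sum_{k>=1} 2^(-k) = eps, so by definition of outer measure m*(Q cap [-8/5, 32/5]) <= eps. Since eps was arbitrary and m* >= 0, the outer measure is 0.

0


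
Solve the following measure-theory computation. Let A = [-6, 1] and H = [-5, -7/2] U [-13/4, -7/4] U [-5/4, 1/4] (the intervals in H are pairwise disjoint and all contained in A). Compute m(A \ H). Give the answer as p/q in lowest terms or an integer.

The ambient interval has length m(A) = 1 - (-6) = 7.
Since the holes are disjoint and sit inside A, by finite additivity
  m(H) = sum_i (b_i - a_i), and m(A \ H) = m(A) - m(H).
Computing the hole measures:
  m(H_1) = -7/2 - (-5) = 3/2.
  m(H_2) = -7/4 - (-13/4) = 3/2.
  m(H_3) = 1/4 - (-5/4) = 3/2.
Summed: m(H) = 3/2 + 3/2 + 3/2 = 9/2.
So m(A \ H) = 7 - 9/2 = 5/2.

5/2


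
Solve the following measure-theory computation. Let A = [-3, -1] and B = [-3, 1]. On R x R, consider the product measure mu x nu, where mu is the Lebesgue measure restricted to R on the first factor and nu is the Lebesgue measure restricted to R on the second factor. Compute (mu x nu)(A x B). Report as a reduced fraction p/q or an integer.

For a measurable rectangle A x B, the product measure satisfies
  (mu x nu)(A x B) = mu(A) * nu(B).
  mu(A) = 2.
  nu(B) = 4.
  (mu x nu)(A x B) = 2 * 4 = 8.

8


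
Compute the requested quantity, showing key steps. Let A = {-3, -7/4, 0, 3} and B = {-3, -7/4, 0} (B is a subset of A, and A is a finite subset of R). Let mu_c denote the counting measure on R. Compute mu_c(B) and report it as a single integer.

Counting measure assigns mu_c(E) = |E| (number of elements) when E is finite.
B has 3 element(s), so mu_c(B) = 3.

3


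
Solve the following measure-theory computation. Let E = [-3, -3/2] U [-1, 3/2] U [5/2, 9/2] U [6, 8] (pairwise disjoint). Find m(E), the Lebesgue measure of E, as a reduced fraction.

For pairwise disjoint intervals, m(union_i I_i) = sum_i m(I_i),
and m is invariant under swapping open/closed endpoints (single points have measure 0).
So m(E) = sum_i (b_i - a_i).
  I_1 has length -3/2 - (-3) = 3/2.
  I_2 has length 3/2 - (-1) = 5/2.
  I_3 has length 9/2 - 5/2 = 2.
  I_4 has length 8 - 6 = 2.
Summing:
  m(E) = 3/2 + 5/2 + 2 + 2 = 8.

8


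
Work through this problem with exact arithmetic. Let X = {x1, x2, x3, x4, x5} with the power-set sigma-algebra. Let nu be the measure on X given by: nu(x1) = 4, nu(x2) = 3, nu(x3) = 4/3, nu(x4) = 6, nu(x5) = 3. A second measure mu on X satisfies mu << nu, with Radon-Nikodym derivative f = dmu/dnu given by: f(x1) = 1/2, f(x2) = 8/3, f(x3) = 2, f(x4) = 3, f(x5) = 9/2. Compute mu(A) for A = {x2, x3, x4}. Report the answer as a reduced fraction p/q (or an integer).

By the defining property of the Radon-Nikodym derivative, for every measurable set A,
  mu(A) = integral_A f dnu.
Since nu is a discrete measure concentrated on the atoms of X, the integral over A reduces to the sum
  mu(A) = sum_{x in A} f(x) * nu({x}).
Computing each term:
  x2: f(x2) * nu(x2) = 8/3 * 3 = 8.
  x3: f(x3) * nu(x3) = 2 * 4/3 = 8/3.
  x4: f(x4) * nu(x4) = 3 * 6 = 18.
Summing: mu(A) = 8 + 8/3 + 18 = 86/3.

86/3


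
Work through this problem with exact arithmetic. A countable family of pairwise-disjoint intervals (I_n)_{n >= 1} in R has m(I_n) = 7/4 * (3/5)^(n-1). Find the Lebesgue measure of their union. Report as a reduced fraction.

By countable additivity of the Lebesgue measure on pairwise disjoint measurable sets,
  m(union_{n >= 1} I_n) = sum_{n >= 1} m(I_n) = sum_{n >= 1} a * r^(n-1),
  with a = 7/4 and r = 3/5.
Since 0 < r = 3/5 < 1, the geometric series converges:
  sum_{n >= 1} a * r^(n-1) = a / (1 - r).
  = 7/4 / (1 - 3/5)
  = 7/4 / (2/5)
  = 35/8.

35/8


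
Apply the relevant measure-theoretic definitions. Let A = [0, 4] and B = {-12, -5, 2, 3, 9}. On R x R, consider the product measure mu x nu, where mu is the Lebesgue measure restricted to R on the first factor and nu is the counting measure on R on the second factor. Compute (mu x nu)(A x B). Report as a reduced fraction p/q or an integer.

For a measurable rectangle A x B, the product measure satisfies
  (mu x nu)(A x B) = mu(A) * nu(B).
  mu(A) = 4.
  nu(B) = 5.
  (mu x nu)(A x B) = 4 * 5 = 20.

20


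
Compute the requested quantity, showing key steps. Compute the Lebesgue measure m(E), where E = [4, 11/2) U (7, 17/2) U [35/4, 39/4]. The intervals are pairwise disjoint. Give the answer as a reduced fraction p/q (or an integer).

For pairwise disjoint intervals, m(union_i I_i) = sum_i m(I_i),
and m is invariant under swapping open/closed endpoints (single points have measure 0).
So m(E) = sum_i (b_i - a_i).
  I_1 has length 11/2 - 4 = 3/2.
  I_2 has length 17/2 - 7 = 3/2.
  I_3 has length 39/4 - 35/4 = 1.
Summing:
  m(E) = 3/2 + 3/2 + 1 = 4.

4


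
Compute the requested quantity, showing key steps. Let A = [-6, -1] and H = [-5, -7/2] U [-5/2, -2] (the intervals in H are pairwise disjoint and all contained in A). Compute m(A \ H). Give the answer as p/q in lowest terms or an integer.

The ambient interval has length m(A) = -1 - (-6) = 5.
Since the holes are disjoint and sit inside A, by finite additivity
  m(H) = sum_i (b_i - a_i), and m(A \ H) = m(A) - m(H).
Computing the hole measures:
  m(H_1) = -7/2 - (-5) = 3/2.
  m(H_2) = -2 - (-5/2) = 1/2.
Summed: m(H) = 3/2 + 1/2 = 2.
So m(A \ H) = 5 - 2 = 3.

3


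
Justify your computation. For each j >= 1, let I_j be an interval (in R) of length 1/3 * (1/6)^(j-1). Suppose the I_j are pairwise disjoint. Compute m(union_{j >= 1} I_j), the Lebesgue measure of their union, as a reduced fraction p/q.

By countable additivity of the Lebesgue measure on pairwise disjoint measurable sets,
  m(union_{j >= 1} I_j) = sum_{j >= 1} m(I_j) = sum_{j >= 1} a * r^(j-1),
  with a = 1/3 and r = 1/6.
Since 0 < r = 1/6 < 1, the geometric series converges:
  sum_{j >= 1} a * r^(j-1) = a / (1 - r).
  = 1/3 / (1 - 1/6)
  = 1/3 / (5/6)
  = 2/5.

2/5


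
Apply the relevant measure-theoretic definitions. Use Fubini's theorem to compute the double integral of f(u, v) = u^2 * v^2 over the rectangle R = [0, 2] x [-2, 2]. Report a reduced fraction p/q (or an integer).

f(u, v) is a tensor product of a function of u and a function of v, and both factors are bounded continuous (hence Lebesgue integrable) on the rectangle, so Fubini's theorem applies:
  integral_R f d(m x m) = (integral_a1^b1 u^2 du) * (integral_a2^b2 v^2 dv).
Inner integral in u: integral_{0}^{2} u^2 du = (2^3 - 0^3)/3
  = 8/3.
Inner integral in v: integral_{-2}^{2} v^2 dv = (2^3 - (-2)^3)/3
  = 16/3.
Product: (8/3) * (16/3) = 128/9.

128/9


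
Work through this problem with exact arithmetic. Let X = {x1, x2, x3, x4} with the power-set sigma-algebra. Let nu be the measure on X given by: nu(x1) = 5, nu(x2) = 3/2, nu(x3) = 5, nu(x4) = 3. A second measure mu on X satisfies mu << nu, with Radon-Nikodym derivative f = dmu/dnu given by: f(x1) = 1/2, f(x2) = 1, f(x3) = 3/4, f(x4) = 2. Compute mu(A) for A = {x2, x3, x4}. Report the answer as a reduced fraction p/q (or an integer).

By the defining property of the Radon-Nikodym derivative, for every measurable set A,
  mu(A) = integral_A f dnu.
Since nu is a discrete measure concentrated on the atoms of X, the integral over A reduces to the sum
  mu(A) = sum_{x in A} f(x) * nu({x}).
Computing each term:
  x2: f(x2) * nu(x2) = 1 * 3/2 = 3/2.
  x3: f(x3) * nu(x3) = 3/4 * 5 = 15/4.
  x4: f(x4) * nu(x4) = 2 * 3 = 6.
Summing: mu(A) = 3/2 + 15/4 + 6 = 45/4.

45/4


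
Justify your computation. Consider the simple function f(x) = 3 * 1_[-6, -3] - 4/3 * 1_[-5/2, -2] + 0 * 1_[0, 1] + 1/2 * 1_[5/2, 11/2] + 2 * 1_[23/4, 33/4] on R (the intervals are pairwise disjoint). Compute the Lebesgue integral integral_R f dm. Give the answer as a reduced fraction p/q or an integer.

For a simple function f = sum_i c_i * 1_{A_i} with disjoint A_i,
  integral f dm = sum_i c_i * m(A_i).
Lengths of the A_i:
  m(A_1) = -3 - (-6) = 3.
  m(A_2) = -2 - (-5/2) = 1/2.
  m(A_3) = 1 - 0 = 1.
  m(A_4) = 11/2 - 5/2 = 3.
  m(A_5) = 33/4 - 23/4 = 5/2.
Contributions c_i * m(A_i):
  (3) * (3) = 9.
  (-4/3) * (1/2) = -2/3.
  (0) * (1) = 0.
  (1/2) * (3) = 3/2.
  (2) * (5/2) = 5.
Total: 9 - 2/3 + 0 + 3/2 + 5 = 89/6.

89/6


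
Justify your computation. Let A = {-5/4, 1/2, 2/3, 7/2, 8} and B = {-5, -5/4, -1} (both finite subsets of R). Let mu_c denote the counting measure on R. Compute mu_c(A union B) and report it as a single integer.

Counting measure on a finite set equals cardinality. By inclusion-exclusion, |A union B| = |A| + |B| - |A cap B|.
|A| = 5, |B| = 3, |A cap B| = 1.
So mu_c(A union B) = 5 + 3 - 1 = 7.

7


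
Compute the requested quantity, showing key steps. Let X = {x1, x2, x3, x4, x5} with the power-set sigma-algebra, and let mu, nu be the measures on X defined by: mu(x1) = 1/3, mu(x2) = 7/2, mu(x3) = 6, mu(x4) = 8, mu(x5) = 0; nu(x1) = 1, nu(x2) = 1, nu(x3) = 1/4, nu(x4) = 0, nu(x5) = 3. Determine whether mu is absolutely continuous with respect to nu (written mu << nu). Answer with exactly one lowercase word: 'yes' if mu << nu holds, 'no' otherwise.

mu << nu means: every nu-null measurable set is also mu-null; equivalently, for every atom x, if nu({x}) = 0 then mu({x}) = 0.
Checking each atom:
  x1: nu = 1 > 0 -> no constraint.
  x2: nu = 1 > 0 -> no constraint.
  x3: nu = 1/4 > 0 -> no constraint.
  x4: nu = 0, mu = 8 > 0 -> violates mu << nu.
  x5: nu = 3 > 0 -> no constraint.
The atom(s) x4 violate the condition (nu = 0 but mu > 0). Therefore mu is NOT absolutely continuous w.r.t. nu.

no


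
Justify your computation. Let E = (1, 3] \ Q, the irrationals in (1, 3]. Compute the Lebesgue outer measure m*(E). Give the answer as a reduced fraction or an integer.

The interval I = (1, 3] has m(I) = 3 - 1 = 2 (endpoints are measure-zero, so open/closed/half-open agree). Write I = (I cap Q) u (I \ Q). The rationals in I are countable, so m*(I cap Q) = 0 (cover each rational by intervals whose total length is arbitrarily small). By countable subadditivity m*(I) <= m*(I cap Q) + m*(I \ Q), hence m*(I \ Q) >= m(I) = 2. The reverse inequality m*(I \ Q) <= m*(I) = 2 is trivial since (I \ Q) is a subset of I. Therefore m*(I \ Q) = 2.

2


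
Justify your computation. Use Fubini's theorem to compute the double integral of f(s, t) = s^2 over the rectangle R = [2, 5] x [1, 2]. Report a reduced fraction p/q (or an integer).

f(s, t) is a tensor product of a function of s and a function of t, and both factors are bounded continuous (hence Lebesgue integrable) on the rectangle, so Fubini's theorem applies:
  integral_R f d(m x m) = (integral_a1^b1 s^2 ds) * (integral_a2^b2 1 dt).
Inner integral in s: integral_{2}^{5} s^2 ds = (5^3 - 2^3)/3
  = 39.
Inner integral in t: integral_{1}^{2} 1 dt = (2^1 - 1^1)/1
  = 1.
Product: (39) * (1) = 39.

39


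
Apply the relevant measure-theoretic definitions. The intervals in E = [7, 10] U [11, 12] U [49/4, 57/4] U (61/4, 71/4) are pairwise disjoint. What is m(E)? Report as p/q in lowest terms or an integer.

For pairwise disjoint intervals, m(union_i I_i) = sum_i m(I_i),
and m is invariant under swapping open/closed endpoints (single points have measure 0).
So m(E) = sum_i (b_i - a_i).
  I_1 has length 10 - 7 = 3.
  I_2 has length 12 - 11 = 1.
  I_3 has length 57/4 - 49/4 = 2.
  I_4 has length 71/4 - 61/4 = 5/2.
Summing:
  m(E) = 3 + 1 + 2 + 5/2 = 17/2.

17/2


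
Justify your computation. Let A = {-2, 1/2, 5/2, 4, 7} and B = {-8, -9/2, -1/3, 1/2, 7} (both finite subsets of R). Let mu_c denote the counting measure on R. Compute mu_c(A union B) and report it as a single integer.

Counting measure on a finite set equals cardinality. By inclusion-exclusion, |A union B| = |A| + |B| - |A cap B|.
|A| = 5, |B| = 5, |A cap B| = 2.
So mu_c(A union B) = 5 + 5 - 2 = 8.

8


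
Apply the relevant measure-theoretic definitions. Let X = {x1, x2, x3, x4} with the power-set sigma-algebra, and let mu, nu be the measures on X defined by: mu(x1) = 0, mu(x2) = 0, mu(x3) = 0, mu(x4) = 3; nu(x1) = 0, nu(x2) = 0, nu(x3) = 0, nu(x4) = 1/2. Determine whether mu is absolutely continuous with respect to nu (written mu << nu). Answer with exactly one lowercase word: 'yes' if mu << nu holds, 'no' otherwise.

mu << nu means: every nu-null measurable set is also mu-null; equivalently, for every atom x, if nu({x}) = 0 then mu({x}) = 0.
Checking each atom:
  x1: nu = 0, mu = 0 -> consistent with mu << nu.
  x2: nu = 0, mu = 0 -> consistent with mu << nu.
  x3: nu = 0, mu = 0 -> consistent with mu << nu.
  x4: nu = 1/2 > 0 -> no constraint.
No atom violates the condition. Therefore mu << nu.

yes


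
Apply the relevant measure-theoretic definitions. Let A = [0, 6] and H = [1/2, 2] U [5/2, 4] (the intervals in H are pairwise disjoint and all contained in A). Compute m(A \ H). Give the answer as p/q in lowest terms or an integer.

The ambient interval has length m(A) = 6 - 0 = 6.
Since the holes are disjoint and sit inside A, by finite additivity
  m(H) = sum_i (b_i - a_i), and m(A \ H) = m(A) - m(H).
Computing the hole measures:
  m(H_1) = 2 - 1/2 = 3/2.
  m(H_2) = 4 - 5/2 = 3/2.
Summed: m(H) = 3/2 + 3/2 = 3.
So m(A \ H) = 6 - 3 = 3.

3


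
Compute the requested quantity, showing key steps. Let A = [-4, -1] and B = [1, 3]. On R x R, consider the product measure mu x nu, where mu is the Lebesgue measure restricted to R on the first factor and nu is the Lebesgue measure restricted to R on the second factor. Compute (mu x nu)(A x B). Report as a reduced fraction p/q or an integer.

For a measurable rectangle A x B, the product measure satisfies
  (mu x nu)(A x B) = mu(A) * nu(B).
  mu(A) = 3.
  nu(B) = 2.
  (mu x nu)(A x B) = 3 * 2 = 6.

6


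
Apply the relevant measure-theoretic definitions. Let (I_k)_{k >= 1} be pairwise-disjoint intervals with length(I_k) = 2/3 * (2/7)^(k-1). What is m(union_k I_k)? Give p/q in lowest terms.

By countable additivity of the Lebesgue measure on pairwise disjoint measurable sets,
  m(union_{k >= 1} I_k) = sum_{k >= 1} m(I_k) = sum_{k >= 1} a * r^(k-1),
  with a = 2/3 and r = 2/7.
Since 0 < r = 2/7 < 1, the geometric series converges:
  sum_{k >= 1} a * r^(k-1) = a / (1 - r).
  = 2/3 / (1 - 2/7)
  = 2/3 / (5/7)
  = 14/15.

14/15


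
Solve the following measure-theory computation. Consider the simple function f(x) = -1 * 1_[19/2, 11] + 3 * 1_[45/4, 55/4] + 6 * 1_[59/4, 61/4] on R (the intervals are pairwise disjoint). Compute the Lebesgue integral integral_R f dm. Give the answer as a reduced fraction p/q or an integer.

For a simple function f = sum_i c_i * 1_{A_i} with disjoint A_i,
  integral f dm = sum_i c_i * m(A_i).
Lengths of the A_i:
  m(A_1) = 11 - 19/2 = 3/2.
  m(A_2) = 55/4 - 45/4 = 5/2.
  m(A_3) = 61/4 - 59/4 = 1/2.
Contributions c_i * m(A_i):
  (-1) * (3/2) = -3/2.
  (3) * (5/2) = 15/2.
  (6) * (1/2) = 3.
Total: -3/2 + 15/2 + 3 = 9.

9


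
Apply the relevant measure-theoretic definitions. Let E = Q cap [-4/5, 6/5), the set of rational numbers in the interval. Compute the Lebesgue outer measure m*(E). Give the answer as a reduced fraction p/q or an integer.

The set Q cap [-4/5, 6/5) is countable (a subset of the countable set Q). Lebesgue outer measure of any countable set is 0: each singleton {q} has m*({q}) = 0, and by countable subadditivity m*(union_k {q_k}) <= sum_k m*({q_k}) = sum_k 0 = 0. The reverse inequality m*(E) >= 0 is automatic. So m*(Q cap [-4/5, 6/5)) = 0.

0


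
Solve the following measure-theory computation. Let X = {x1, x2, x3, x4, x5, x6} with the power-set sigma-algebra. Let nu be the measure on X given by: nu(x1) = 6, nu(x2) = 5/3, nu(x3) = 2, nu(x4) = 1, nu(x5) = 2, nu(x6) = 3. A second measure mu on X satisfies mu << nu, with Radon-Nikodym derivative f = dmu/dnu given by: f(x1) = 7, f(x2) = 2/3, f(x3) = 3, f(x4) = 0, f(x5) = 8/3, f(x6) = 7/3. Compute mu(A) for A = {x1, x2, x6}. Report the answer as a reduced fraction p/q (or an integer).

By the defining property of the Radon-Nikodym derivative, for every measurable set A,
  mu(A) = integral_A f dnu.
Since nu is a discrete measure concentrated on the atoms of X, the integral over A reduces to the sum
  mu(A) = sum_{x in A} f(x) * nu({x}).
Computing each term:
  x1: f(x1) * nu(x1) = 7 * 6 = 42.
  x2: f(x2) * nu(x2) = 2/3 * 5/3 = 10/9.
  x6: f(x6) * nu(x6) = 7/3 * 3 = 7.
Summing: mu(A) = 42 + 10/9 + 7 = 451/9.

451/9


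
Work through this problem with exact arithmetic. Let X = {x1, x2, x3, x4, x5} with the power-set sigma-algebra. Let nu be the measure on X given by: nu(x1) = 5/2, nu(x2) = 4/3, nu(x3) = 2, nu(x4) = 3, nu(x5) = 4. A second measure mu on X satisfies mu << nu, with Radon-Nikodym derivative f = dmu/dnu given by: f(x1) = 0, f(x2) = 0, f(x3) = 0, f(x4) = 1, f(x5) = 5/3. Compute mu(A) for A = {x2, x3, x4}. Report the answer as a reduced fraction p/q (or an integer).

By the defining property of the Radon-Nikodym derivative, for every measurable set A,
  mu(A) = integral_A f dnu.
Since nu is a discrete measure concentrated on the atoms of X, the integral over A reduces to the sum
  mu(A) = sum_{x in A} f(x) * nu({x}).
Computing each term:
  x2: f(x2) * nu(x2) = 0 * 4/3 = 0.
  x3: f(x3) * nu(x3) = 0 * 2 = 0.
  x4: f(x4) * nu(x4) = 1 * 3 = 3.
Summing: mu(A) = 0 + 0 + 3 = 3.

3


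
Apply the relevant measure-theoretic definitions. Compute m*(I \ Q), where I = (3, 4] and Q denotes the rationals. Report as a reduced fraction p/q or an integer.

The interval I = (3, 4] has m(I) = 4 - 3 = 1 (endpoints are measure-zero, so open/closed/half-open agree). Write I = (I cap Q) u (I \ Q). The rationals in I are countable, so m*(I cap Q) = 0 (cover each rational by intervals whose total length is arbitrarily small). By countable subadditivity m*(I) <= m*(I cap Q) + m*(I \ Q), hence m*(I \ Q) >= m(I) = 1. The reverse inequality m*(I \ Q) <= m*(I) = 1 is trivial since (I \ Q) is a subset of I. Therefore m*(I \ Q) = 1.

1


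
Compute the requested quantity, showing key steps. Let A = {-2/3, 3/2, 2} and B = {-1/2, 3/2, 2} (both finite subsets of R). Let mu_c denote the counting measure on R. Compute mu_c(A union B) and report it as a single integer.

Counting measure on a finite set equals cardinality. By inclusion-exclusion, |A union B| = |A| + |B| - |A cap B|.
|A| = 3, |B| = 3, |A cap B| = 2.
So mu_c(A union B) = 3 + 3 - 2 = 4.

4


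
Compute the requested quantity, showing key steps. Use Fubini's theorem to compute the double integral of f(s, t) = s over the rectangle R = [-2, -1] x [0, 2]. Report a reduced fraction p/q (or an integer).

f(s, t) is a tensor product of a function of s and a function of t, and both factors are bounded continuous (hence Lebesgue integrable) on the rectangle, so Fubini's theorem applies:
  integral_R f d(m x m) = (integral_a1^b1 s ds) * (integral_a2^b2 1 dt).
Inner integral in s: integral_{-2}^{-1} s ds = ((-1)^2 - (-2)^2)/2
  = -3/2.
Inner integral in t: integral_{0}^{2} 1 dt = (2^1 - 0^1)/1
  = 2.
Product: (-3/2) * (2) = -3.

-3


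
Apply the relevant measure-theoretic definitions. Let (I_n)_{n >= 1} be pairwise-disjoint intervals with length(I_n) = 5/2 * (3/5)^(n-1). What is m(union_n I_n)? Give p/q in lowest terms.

By countable additivity of the Lebesgue measure on pairwise disjoint measurable sets,
  m(union_{n >= 1} I_n) = sum_{n >= 1} m(I_n) = sum_{n >= 1} a * r^(n-1),
  with a = 5/2 and r = 3/5.
Since 0 < r = 3/5 < 1, the geometric series converges:
  sum_{n >= 1} a * r^(n-1) = a / (1 - r).
  = 5/2 / (1 - 3/5)
  = 5/2 / (2/5)
  = 25/4.

25/4


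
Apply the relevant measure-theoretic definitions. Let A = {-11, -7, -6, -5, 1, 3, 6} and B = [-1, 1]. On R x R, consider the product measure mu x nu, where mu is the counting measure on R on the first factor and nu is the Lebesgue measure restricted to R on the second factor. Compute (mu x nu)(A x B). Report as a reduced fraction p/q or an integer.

For a measurable rectangle A x B, the product measure satisfies
  (mu x nu)(A x B) = mu(A) * nu(B).
  mu(A) = 7.
  nu(B) = 2.
  (mu x nu)(A x B) = 7 * 2 = 14.

14


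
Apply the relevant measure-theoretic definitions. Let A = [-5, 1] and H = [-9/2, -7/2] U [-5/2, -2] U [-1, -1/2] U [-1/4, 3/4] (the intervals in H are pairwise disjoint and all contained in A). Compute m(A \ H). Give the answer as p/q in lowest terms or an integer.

The ambient interval has length m(A) = 1 - (-5) = 6.
Since the holes are disjoint and sit inside A, by finite additivity
  m(H) = sum_i (b_i - a_i), and m(A \ H) = m(A) - m(H).
Computing the hole measures:
  m(H_1) = -7/2 - (-9/2) = 1.
  m(H_2) = -2 - (-5/2) = 1/2.
  m(H_3) = -1/2 - (-1) = 1/2.
  m(H_4) = 3/4 - (-1/4) = 1.
Summed: m(H) = 1 + 1/2 + 1/2 + 1 = 3.
So m(A \ H) = 6 - 3 = 3.

3


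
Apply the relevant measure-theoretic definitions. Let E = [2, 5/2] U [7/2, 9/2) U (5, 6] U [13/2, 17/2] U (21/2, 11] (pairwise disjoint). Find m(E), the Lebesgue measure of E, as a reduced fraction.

For pairwise disjoint intervals, m(union_i I_i) = sum_i m(I_i),
and m is invariant under swapping open/closed endpoints (single points have measure 0).
So m(E) = sum_i (b_i - a_i).
  I_1 has length 5/2 - 2 = 1/2.
  I_2 has length 9/2 - 7/2 = 1.
  I_3 has length 6 - 5 = 1.
  I_4 has length 17/2 - 13/2 = 2.
  I_5 has length 11 - 21/2 = 1/2.
Summing:
  m(E) = 1/2 + 1 + 1 + 2 + 1/2 = 5.

5


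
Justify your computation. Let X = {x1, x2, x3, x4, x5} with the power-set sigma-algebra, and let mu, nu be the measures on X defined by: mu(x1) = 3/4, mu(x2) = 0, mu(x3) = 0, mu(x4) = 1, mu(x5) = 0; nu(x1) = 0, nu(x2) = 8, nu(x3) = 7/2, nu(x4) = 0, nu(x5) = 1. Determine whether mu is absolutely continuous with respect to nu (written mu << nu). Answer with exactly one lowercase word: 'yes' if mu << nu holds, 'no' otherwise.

mu << nu means: every nu-null measurable set is also mu-null; equivalently, for every atom x, if nu({x}) = 0 then mu({x}) = 0.
Checking each atom:
  x1: nu = 0, mu = 3/4 > 0 -> violates mu << nu.
  x2: nu = 8 > 0 -> no constraint.
  x3: nu = 7/2 > 0 -> no constraint.
  x4: nu = 0, mu = 1 > 0 -> violates mu << nu.
  x5: nu = 1 > 0 -> no constraint.
The atom(s) x1, x4 violate the condition (nu = 0 but mu > 0). Therefore mu is NOT absolutely continuous w.r.t. nu.

no


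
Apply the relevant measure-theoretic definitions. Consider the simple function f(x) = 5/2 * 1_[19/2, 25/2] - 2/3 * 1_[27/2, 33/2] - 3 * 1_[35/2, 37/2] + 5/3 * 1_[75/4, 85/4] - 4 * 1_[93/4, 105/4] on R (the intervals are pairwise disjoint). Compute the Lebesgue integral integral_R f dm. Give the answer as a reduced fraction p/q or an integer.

For a simple function f = sum_i c_i * 1_{A_i} with disjoint A_i,
  integral f dm = sum_i c_i * m(A_i).
Lengths of the A_i:
  m(A_1) = 25/2 - 19/2 = 3.
  m(A_2) = 33/2 - 27/2 = 3.
  m(A_3) = 37/2 - 35/2 = 1.
  m(A_4) = 85/4 - 75/4 = 5/2.
  m(A_5) = 105/4 - 93/4 = 3.
Contributions c_i * m(A_i):
  (5/2) * (3) = 15/2.
  (-2/3) * (3) = -2.
  (-3) * (1) = -3.
  (5/3) * (5/2) = 25/6.
  (-4) * (3) = -12.
Total: 15/2 - 2 - 3 + 25/6 - 12 = -16/3.

-16/3


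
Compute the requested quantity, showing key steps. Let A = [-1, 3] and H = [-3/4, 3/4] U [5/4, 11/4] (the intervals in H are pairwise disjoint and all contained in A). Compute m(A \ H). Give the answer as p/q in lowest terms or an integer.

The ambient interval has length m(A) = 3 - (-1) = 4.
Since the holes are disjoint and sit inside A, by finite additivity
  m(H) = sum_i (b_i - a_i), and m(A \ H) = m(A) - m(H).
Computing the hole measures:
  m(H_1) = 3/4 - (-3/4) = 3/2.
  m(H_2) = 11/4 - 5/4 = 3/2.
Summed: m(H) = 3/2 + 3/2 = 3.
So m(A \ H) = 4 - 3 = 1.

1


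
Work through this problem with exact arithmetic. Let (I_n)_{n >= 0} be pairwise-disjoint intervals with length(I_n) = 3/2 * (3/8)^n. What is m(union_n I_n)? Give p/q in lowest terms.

By countable additivity of the Lebesgue measure on pairwise disjoint measurable sets,
  m(union_{n >= 0} I_n) = sum_{n >= 0} m(I_n) = sum_{n >= 0} a * r^n,
  with a = 3/2 and r = 3/8.
Since 0 < r = 3/8 < 1, the geometric series converges:
  sum_{n >= 0} a * r^n = a / (1 - r).
  = 3/2 / (1 - 3/8)
  = 3/2 / (5/8)
  = 12/5.

12/5


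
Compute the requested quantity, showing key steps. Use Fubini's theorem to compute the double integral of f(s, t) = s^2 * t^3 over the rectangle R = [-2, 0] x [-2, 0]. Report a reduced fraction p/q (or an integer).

f(s, t) is a tensor product of a function of s and a function of t, and both factors are bounded continuous (hence Lebesgue integrable) on the rectangle, so Fubini's theorem applies:
  integral_R f d(m x m) = (integral_a1^b1 s^2 ds) * (integral_a2^b2 t^3 dt).
Inner integral in s: integral_{-2}^{0} s^2 ds = (0^3 - (-2)^3)/3
  = 8/3.
Inner integral in t: integral_{-2}^{0} t^3 dt = (0^4 - (-2)^4)/4
  = -4.
Product: (8/3) * (-4) = -32/3.

-32/3


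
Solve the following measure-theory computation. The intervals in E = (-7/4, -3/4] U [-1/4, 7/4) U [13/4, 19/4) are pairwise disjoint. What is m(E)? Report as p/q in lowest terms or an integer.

For pairwise disjoint intervals, m(union_i I_i) = sum_i m(I_i),
and m is invariant under swapping open/closed endpoints (single points have measure 0).
So m(E) = sum_i (b_i - a_i).
  I_1 has length -3/4 - (-7/4) = 1.
  I_2 has length 7/4 - (-1/4) = 2.
  I_3 has length 19/4 - 13/4 = 3/2.
Summing:
  m(E) = 1 + 2 + 3/2 = 9/2.

9/2


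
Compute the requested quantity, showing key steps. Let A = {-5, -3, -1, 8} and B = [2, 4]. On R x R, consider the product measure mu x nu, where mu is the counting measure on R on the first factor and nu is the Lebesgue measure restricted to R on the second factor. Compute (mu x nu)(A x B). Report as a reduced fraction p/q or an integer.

For a measurable rectangle A x B, the product measure satisfies
  (mu x nu)(A x B) = mu(A) * nu(B).
  mu(A) = 4.
  nu(B) = 2.
  (mu x nu)(A x B) = 4 * 2 = 8.

8
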